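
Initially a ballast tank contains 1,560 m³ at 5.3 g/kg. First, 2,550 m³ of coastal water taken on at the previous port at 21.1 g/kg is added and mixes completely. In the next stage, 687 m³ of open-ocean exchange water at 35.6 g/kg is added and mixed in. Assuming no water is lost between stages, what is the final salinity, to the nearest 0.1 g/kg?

18.0 g/kg

By conservation of dissolved salt,
Initial salt = 1,560×5.3 = 8,268
After stage 1: salt = 8,268 + 2,550×21.1 = 62,073; volume = 4,110 m³; S = 15.103 g/kg
After stage 2: salt = 62,073 + 687×35.6 = 86,530.2; volume = 4,797 m³
S = 86,530.2 / 4,797 = 18.0384 g/kg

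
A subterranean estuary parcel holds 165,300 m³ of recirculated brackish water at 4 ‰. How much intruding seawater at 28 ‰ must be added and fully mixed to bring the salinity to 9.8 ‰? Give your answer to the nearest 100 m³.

52700 m³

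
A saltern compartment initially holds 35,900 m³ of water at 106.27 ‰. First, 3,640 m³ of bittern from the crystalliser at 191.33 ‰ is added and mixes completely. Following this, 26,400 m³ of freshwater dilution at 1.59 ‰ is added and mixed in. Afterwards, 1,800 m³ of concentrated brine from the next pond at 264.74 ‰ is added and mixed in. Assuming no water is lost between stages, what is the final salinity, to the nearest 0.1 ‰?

Weighted by volume,
Initial salt = 35,900×106.27 = 3,815,093
After stage 1: salt = 3,815,093 + 3,640×191.33 = 4,511,534.2; volume = 39,540 m³; S = 114.101 ‰
After stage 2: salt = 4,511,534.2 + 26,400×1.59 = 4,553,510.2; volume = 65,940 m³; S = 69.055 ‰
After stage 3: salt = 4,553,510.2 + 1,800×264.74 = 5,030,042.2; volume = 67,740 m³
S = 5,030,042.2 / 67,740 = 74.2551 ‰

74.3 ‰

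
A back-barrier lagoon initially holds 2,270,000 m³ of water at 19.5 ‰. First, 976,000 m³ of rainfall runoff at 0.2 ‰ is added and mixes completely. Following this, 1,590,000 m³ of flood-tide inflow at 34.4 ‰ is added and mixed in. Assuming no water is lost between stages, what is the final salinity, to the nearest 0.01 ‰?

Total salt / total volume:
Initial salt = 2,270,000×19.5 = 44,265,000
After stage 1: salt = 44,265,000 + 976,000×0.2 = 44,460,200; volume = 3,246,000 m³; S = 13.697 ‰
After stage 2: salt = 44,460,200 + 1,590,000×34.4 = 99,156,200; volume = 4,836,000 m³
S = 99,156,200 / 4,836,000 = 20.5038 ‰

20.50 ‰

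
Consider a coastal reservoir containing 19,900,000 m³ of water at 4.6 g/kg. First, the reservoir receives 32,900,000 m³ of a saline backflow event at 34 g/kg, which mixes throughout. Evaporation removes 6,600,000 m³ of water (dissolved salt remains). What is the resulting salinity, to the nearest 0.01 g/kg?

26.19 g/kg

After mixing: salt = 19,900,000×4.6 + 32,900,000×34 = 1,210,140,000; volume = 52,800,000 m³
After evaporation: salt unchanged = 1,210,140,000; volume = 52,800,000 − 6,600,000 = 46,200,000 m³
S = 1,210,140,000 / 46,200,000 = 26.1935 g/kg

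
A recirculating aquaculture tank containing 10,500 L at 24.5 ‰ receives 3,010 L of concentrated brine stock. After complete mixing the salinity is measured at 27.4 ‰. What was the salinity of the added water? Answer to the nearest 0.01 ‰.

37.52 ‰

Salt balance: 10,500×24.5 + 3,010×S = 13,510×27.4
257,250 + 3,010·S = 370,174
S = (370,174 − 257,250) / 3,010 = 37.5163 ‰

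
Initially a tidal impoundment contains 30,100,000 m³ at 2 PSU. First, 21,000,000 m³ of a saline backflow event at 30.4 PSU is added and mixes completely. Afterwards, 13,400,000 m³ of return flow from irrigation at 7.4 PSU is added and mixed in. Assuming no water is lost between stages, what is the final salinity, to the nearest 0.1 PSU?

12.4 PSU

By conservation of dissolved salt,
Initial salt = 30,100,000×2 = 60,200,000
After stage 1: salt = 60,200,000 + 21,000,000×30.4 = 698,600,000; volume = 51,100,000 m³; S = 13.671 PSU
After stage 2: salt = 698,600,000 + 13,400,000×7.4 = 797,760,000; volume = 64,500,000 m³
S = 797,760,000 / 64,500,000 = 12.3684 PSU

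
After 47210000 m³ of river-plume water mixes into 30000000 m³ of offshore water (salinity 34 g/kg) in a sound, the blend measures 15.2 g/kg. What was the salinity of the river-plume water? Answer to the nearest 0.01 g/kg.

Salt balance: 30,000,000×34 + 47,210,000×S = 77,210,000×15.2
1,020,000,000 + 47,210,000·S = 1,173,592,000
S = (1,173,592,000 − 1,020,000,000) / 47,210,000 = 3.2534 g/kg

3.25 g/kg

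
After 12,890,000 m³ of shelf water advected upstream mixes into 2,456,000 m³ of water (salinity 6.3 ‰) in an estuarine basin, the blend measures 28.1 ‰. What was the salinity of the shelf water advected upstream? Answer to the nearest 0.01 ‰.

32.25 ‰

Salt balance: 2,456,000×6.3 + 12,890,000×S = 15,346,000×28.1
15,472,800 + 12,890,000·S = 431,222,600
S = (431,222,600 − 15,472,800) / 12,890,000 = 32.2537 ‰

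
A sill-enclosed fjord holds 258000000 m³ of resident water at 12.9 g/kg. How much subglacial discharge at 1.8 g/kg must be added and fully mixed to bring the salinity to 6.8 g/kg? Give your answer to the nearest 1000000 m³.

315000000 m³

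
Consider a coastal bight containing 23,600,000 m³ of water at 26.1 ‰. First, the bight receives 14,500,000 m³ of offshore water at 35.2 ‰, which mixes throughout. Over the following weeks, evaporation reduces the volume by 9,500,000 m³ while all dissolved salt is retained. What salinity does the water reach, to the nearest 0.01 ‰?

39.38 ‰

After mixing: salt = 23,600,000×26.1 + 14,500,000×35.2 = 1,126,360,000; volume = 38,100,000 m³
After evaporation: salt unchanged = 1,126,360,000; volume = 38,100,000 − 9,500,000 = 28,600,000 m³
S = 1,126,360,000 / 28,600,000 = 39.3832 ‰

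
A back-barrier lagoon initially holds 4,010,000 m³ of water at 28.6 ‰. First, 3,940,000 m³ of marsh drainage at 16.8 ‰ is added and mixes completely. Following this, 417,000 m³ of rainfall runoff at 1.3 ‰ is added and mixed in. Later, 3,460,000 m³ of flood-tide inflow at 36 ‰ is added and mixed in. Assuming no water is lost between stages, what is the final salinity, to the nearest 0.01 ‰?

Conserving salt mass:
Initial salt = 4,010,000×28.6 = 114,686,000
After stage 1: salt = 114,686,000 + 3,940,000×16.8 = 180,878,000; volume = 7,950,000 m³; S = 22.752 ‰
After stage 2: salt = 180,878,000 + 417,000×1.3 = 181,420,100; volume = 8,367,000 m³; S = 21.683 ‰
After stage 3: salt = 181,420,100 + 3,460,000×36 = 305,980,100; volume = 11,827,000 m³
S = 305,980,100 / 11,827,000 = 25.8713 ‰

25.87 ‰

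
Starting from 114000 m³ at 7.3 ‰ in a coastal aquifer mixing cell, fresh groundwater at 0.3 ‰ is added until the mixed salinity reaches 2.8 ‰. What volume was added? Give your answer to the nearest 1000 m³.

205000 m³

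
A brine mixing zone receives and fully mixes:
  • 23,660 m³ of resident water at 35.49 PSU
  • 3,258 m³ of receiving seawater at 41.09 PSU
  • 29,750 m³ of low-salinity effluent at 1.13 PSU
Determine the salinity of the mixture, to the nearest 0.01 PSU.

17.77 PSU

Total salt / total volume:
salt = 23,660×35.49 + 3,258×41.09 + 29,750×1.13 = 839,693.4 + 133,871.22 + 33,617.5 = 1,007,182.12
volume = 23,660 + 3,258 + 29,750 = 56,668 m³
S = 1,007,182.12 / 56,668 = 17.7734 PSU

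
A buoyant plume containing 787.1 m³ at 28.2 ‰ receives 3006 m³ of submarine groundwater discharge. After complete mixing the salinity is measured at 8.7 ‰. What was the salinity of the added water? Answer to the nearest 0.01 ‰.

Salt balance: 787.1×28.2 + 3,006×S = 3,793.1×8.7
22,196.22 + 3,006·S = 32,999.97
S = (32,999.97 − 22,196.22) / 3,006 = 3.5941 ‰

3.59 ‰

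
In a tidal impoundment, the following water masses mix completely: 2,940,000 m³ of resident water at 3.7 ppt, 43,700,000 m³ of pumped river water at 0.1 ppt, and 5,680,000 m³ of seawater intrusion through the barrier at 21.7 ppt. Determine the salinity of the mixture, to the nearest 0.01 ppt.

2.65 ppt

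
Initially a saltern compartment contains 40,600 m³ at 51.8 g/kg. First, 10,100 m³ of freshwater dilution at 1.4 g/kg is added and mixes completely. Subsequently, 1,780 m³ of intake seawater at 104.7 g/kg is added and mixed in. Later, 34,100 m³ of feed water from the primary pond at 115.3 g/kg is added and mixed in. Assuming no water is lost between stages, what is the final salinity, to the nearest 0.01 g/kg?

72.02 g/kg

Total salt / total volume:
Initial salt = 40,600×51.8 = 2,103,080
After stage 1: salt = 2,103,080 + 10,100×1.4 = 2,117,220; volume = 50,700 m³; S = 41.76 g/kg
After stage 2: salt = 2,117,220 + 1,780×104.7 = 2,303,586; volume = 52,480 m³; S = 43.895 g/kg
After stage 3: salt = 2,303,586 + 34,100×115.3 = 6,235,316; volume = 86,580 m³
S = 6,235,316 / 86,580 = 72.018 g/kg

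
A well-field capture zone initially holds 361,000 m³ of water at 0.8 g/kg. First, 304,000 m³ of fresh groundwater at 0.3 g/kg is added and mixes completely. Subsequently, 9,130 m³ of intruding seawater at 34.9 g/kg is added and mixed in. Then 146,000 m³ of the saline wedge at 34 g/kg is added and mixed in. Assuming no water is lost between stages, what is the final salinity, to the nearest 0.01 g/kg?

6.90 g/kg

By conservation of dissolved salt,
Initial salt = 361,000×0.8 = 288,800
After stage 1: salt = 288,800 + 304,000×0.3 = 380,000; volume = 665,000 m³; S = 0.571 g/kg
After stage 2: salt = 380,000 + 9,130×34.9 = 698,637; volume = 674,130 m³; S = 1.036 g/kg
After stage 3: salt = 698,637 + 146,000×34 = 5,662,637; volume = 820,130 m³
S = 5,662,637 / 820,130 = 6.9046 g/kg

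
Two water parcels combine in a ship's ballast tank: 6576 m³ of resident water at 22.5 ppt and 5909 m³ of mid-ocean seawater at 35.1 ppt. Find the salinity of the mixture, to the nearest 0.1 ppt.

Total salt / total volume:
salt = 6,576×22.5 + 5,909×35.1 = 147,960 + 207,405.9 = 355,365.9
volume = 6,576 + 5,909 = 12,485 m³
S = 355,365.9 / 12,485 = 28.463 ppt

28.5 ppt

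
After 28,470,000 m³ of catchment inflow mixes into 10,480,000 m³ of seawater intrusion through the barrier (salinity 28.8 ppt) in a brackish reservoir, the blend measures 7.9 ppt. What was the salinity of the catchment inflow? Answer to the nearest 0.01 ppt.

Salt balance: 10,480,000×28.8 + 28,470,000×S = 38,950,000×7.9
301,824,000 + 28,470,000·S = 307,705,000
S = (307,705,000 − 301,824,000) / 28,470,000 = 0.2066 ppt

0.21 ppt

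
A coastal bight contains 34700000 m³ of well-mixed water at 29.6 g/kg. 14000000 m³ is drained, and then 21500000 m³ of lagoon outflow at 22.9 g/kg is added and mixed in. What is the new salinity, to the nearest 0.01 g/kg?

Remaining after removal: 20,700,000 m³ at 29.6 g/kg (salt = 612,720,000)
After addition: salt = 612,720,000 + 21,500,000×22.9 = 1,105,070,000; volume = 42,200,000 m³
S = 1,105,070,000 / 42,200,000 = 26.1865 g/kg

26.19 g/kg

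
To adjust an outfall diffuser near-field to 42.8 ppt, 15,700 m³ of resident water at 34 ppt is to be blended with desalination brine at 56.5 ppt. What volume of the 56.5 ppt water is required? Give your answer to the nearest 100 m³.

Salt balance: 15,700×34 + V×56.5 = (15,700+V)×42.8
533,800 + 56.5V = 671,960 + 42.8V
138,160 = 13.7V
V = 10,084.67 m³

10100 m³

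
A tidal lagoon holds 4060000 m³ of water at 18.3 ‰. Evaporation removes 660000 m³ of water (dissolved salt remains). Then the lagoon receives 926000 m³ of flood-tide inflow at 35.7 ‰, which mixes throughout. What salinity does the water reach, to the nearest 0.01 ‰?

After evaporation: salt = 4,060,000×18.3 = 74,298,000; volume = 4,060,000 − 660,000 = 3,400,000 m³
After mixing: salt = 74,298,000 + 926,000×35.7 = 107,356,200; volume = 3,400,000 + 926,000 = 4,326,000 m³
S = 107,356,200 / 4,326,000 = 24.8165 ‰

24.82 ‰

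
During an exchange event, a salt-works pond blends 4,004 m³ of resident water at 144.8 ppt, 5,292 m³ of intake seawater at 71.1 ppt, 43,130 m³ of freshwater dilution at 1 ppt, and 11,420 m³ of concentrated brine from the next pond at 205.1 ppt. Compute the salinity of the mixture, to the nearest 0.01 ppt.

52.34 ppt

Salt balance:
salt = 4,004×144.8 + 5,292×71.1 + 43,130×1 + 11,420×205.1 = 579,779.2 + 376,261.2 + 43,130 + 2,342,242 = 3,341,412.4
volume = 4,004 + 5,292 + 43,130 + 11,420 = 63,846 m³
S = 3,341,412.4 / 63,846 = 52.3355 ppt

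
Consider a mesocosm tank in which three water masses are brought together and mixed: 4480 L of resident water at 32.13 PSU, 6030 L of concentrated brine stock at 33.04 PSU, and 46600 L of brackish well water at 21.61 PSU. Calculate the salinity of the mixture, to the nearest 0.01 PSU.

23.64 PSU

Salt balance:
salt = 4,480×32.13 + 6,030×33.04 + 46,600×21.61 = 143,942.4 + 199,231.2 + 1,007,026 = 1,350,199.6
volume = 4,480 + 6,030 + 46,600 = 57,110 L
S = 1,350,199.6 / 57,110 = 23.6421 PSU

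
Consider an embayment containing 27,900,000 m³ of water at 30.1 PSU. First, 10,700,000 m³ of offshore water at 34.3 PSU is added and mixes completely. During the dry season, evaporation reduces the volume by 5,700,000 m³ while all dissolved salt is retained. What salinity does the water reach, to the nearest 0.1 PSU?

36.7 PSU

After mixing: salt = 27,900,000×30.1 + 10,700,000×34.3 = 1,206,800,000; volume = 38,600,000 m³
After evaporation: salt unchanged = 1,206,800,000; volume = 38,600,000 − 5,700,000 = 32,900,000 m³
S = 1,206,800,000 / 32,900,000 = 36.6809 PSU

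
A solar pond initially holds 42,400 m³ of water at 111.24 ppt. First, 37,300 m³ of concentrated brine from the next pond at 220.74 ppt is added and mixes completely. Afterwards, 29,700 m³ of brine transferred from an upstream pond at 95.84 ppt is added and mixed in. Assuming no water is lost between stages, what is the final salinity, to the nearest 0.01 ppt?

Weighted by volume,
Initial salt = 42,400×111.24 = 4,716,576
After stage 1: salt = 4,716,576 + 37,300×220.74 = 12,950,178; volume = 79,700 m³; S = 162.487 ppt
After stage 2: salt = 12,950,178 + 29,700×95.84 = 15,796,626; volume = 109,400 m³
S = 15,796,626 / 109,400 = 144.3933 ppt

144.39 ppt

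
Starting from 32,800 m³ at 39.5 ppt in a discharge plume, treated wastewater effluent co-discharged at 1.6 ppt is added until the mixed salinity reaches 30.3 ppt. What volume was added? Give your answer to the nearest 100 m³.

Salt balance: 32,800×39.5 + V×1.6 = (32,800+V)×30.3
1,295,600 + 1.6V = 993,840 + 30.3V
301,760 = 28.7V
V = 10,514.29 m³

10500 m³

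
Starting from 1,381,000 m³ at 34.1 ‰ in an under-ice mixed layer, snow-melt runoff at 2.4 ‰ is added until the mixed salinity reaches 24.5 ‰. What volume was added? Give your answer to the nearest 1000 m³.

600000 m³

Salt balance: 1,381,000×34.1 + V×2.4 = (1,381,000+V)×24.5
47,092,100 + 2.4V = 33,834,500 + 24.5V
13,257,600 = 22.1V
V = 599,891.4 m³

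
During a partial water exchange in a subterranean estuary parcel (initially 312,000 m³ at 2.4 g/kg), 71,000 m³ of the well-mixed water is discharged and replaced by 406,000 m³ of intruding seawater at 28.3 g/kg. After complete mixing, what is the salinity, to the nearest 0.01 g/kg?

Remaining after removal: 241,000 m³ at 2.4 g/kg (salt = 578,400)
After addition: salt = 578,400 + 406,000×28.3 = 12,068,200; volume = 647,000 m³
S = 12,068,200 / 647,000 = 18.6526 g/kg

18.65 g/kg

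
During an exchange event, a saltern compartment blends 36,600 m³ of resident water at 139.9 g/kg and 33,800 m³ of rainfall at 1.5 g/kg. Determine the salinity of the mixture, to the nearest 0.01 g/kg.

73.45 g/kg

By conservation of dissolved salt,
salt = 36,600×139.9 + 33,800×1.5 = 5,120,340 + 50,700 = 5,171,040
volume = 36,600 + 33,800 = 70,400 m³
S = 5,171,040 / 70,400 = 73.4523 g/kg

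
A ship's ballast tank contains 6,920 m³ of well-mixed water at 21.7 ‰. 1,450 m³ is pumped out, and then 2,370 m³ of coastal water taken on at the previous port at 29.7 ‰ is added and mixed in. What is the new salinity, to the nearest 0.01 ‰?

Remaining after removal: 5,470 m³ at 21.7 ‰ (salt = 118,699)
After addition: salt = 118,699 + 2,370×29.7 = 189,088; volume = 7,840 m³
S = 189,088 / 7,840 = 24.1184 ‰

24.12 ‰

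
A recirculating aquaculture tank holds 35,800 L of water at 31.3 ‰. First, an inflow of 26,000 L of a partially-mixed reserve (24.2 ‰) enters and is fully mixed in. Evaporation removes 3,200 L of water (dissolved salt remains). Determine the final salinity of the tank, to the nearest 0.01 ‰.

After mixing: salt = 35,800×31.3 + 26,000×24.2 = 1,749,740; volume = 61,800 L
After evaporation: salt unchanged = 1,749,740; volume = 61,800 − 3,200 = 58,600 L
S = 1,749,740 / 58,600 = 29.859 ‰

29.86 ‰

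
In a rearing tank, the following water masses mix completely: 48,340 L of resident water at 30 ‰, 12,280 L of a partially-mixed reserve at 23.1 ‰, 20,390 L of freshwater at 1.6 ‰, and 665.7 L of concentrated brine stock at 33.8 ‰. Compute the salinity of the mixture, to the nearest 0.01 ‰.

Conserving salt mass:
salt = 48,340×30 + 12,280×23.1 + 20,390×1.6 + 665.7×33.8 = 1,450,200 + 283,668 + 32,624 + 22,500.66 = 1,788,992.66
volume = 48,340 + 12,280 + 20,390 + 665.7 = 81,675.7 L
S = 1,788,992.66 / 81,675.7 = 21.9036 ‰

21.90 ‰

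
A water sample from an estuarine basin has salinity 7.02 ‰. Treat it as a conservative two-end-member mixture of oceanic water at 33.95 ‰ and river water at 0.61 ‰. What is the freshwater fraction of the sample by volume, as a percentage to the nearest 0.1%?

Let f be the freshwater fraction. Salt balance per unit volume:
f×0.61 + (1−f)×33.95 = 7.02
f = (33.95 − 7.02) / (33.95 − 0.61) = 26.93/33.34 = 0.8077

80.8%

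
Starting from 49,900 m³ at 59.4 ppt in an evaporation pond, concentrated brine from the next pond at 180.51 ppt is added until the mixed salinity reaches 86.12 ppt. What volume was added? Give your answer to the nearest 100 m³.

14100 m³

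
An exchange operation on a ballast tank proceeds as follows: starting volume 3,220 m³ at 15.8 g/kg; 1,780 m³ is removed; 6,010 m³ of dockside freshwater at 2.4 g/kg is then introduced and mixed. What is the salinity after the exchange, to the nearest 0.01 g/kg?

4.99 g/kg

Remaining after removal: 1,440 m³ at 15.8 g/kg (salt = 22,752)
After addition: salt = 22,752 + 6,010×2.4 = 37,176; volume = 7,450 m³
S = 37,176 / 7,450 = 4.9901 g/kg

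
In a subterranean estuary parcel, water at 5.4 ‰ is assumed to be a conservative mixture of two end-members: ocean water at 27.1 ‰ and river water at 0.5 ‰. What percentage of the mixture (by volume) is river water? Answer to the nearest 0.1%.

81.6%

Let f be the freshwater fraction. Salt balance per unit volume:
f×0.5 + (1−f)×27.1 = 5.4
f = (27.1 − 5.4) / (27.1 − 0.5) = 21.7/26.6 = 0.8158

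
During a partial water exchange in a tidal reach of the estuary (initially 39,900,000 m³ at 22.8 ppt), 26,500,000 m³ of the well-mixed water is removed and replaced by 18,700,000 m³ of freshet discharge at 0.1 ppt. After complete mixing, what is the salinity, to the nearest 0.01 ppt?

9.58 ppt

Remaining after removal: 13,400,000 m³ at 22.8 ppt (salt = 305,520,000)
After addition: salt = 305,520,000 + 18,700,000×0.1 = 307,390,000; volume = 32,100,000 m³
S = 307,390,000 / 32,100,000 = 9.576 ppt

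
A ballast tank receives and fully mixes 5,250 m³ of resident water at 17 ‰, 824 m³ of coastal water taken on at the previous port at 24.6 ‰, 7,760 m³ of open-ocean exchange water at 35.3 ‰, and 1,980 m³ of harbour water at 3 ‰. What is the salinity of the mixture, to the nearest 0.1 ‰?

Mass of salt is conserved:
salt = 5,250×17 + 824×24.6 + 7,760×35.3 + 1,980×3 = 89,250 + 20,270.4 + 273,928 + 5,940 = 389,388.4
volume = 5,250 + 824 + 7,760 + 1,980 = 15,814 m³
S = 389,388.4 / 15,814 = 24.623 ‰

24.6 ‰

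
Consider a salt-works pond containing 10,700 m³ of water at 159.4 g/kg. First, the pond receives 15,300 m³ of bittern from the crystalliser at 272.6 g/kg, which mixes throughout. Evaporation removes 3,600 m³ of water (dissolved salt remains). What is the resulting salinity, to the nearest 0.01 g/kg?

262.34 g/kg

After mixing: salt = 10,700×159.4 + 15,300×272.6 = 5,876,360; volume = 26,000 m³
After evaporation: salt unchanged = 5,876,360; volume = 26,000 − 3,600 = 22,400 m³
S = 5,876,360 / 22,400 = 262.3375 g/kg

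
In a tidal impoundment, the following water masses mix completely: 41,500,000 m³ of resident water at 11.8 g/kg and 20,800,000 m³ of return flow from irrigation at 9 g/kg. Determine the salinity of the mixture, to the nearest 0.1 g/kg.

10.9 g/kg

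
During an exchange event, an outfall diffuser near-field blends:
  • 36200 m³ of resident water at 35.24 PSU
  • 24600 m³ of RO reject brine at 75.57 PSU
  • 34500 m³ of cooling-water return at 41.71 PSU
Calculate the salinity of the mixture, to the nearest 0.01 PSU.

Salt balance:
salt = 36,200×35.24 + 24,600×75.57 + 34,500×41.71 = 1,275,688 + 1,859,022 + 1,438,995 = 4,573,705
volume = 36,200 + 24,600 + 34,500 = 95,300 m³
S = 4,573,705 / 95,300 = 47.9927 PSU

47.99 PSU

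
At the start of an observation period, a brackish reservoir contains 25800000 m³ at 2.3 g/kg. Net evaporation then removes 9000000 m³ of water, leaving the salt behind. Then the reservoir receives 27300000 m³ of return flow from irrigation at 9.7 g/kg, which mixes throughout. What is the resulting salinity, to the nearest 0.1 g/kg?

After evaporation: salt = 25,800,000×2.3 = 59,340,000; volume = 25,800,000 − 9,000,000 = 16,800,000 m³
After mixing: salt = 59,340,000 + 27,300,000×9.7 = 324,150,000; volume = 16,800,000 + 27,300,000 = 44,100,000 m³
S = 324,150,000 / 44,100,000 = 7.3503 g/kg

7.4 g/kg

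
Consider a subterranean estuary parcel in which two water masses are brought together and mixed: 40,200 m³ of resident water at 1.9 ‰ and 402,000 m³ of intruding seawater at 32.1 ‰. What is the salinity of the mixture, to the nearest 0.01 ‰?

29.35 ‰

By conservation of dissolved salt,
salt = 40,200×1.9 + 402,000×32.1 = 76,380 + 12,904,200 = 12,980,580
volume = 40,200 + 402,000 = 442,200 m³
S = 12,980,580 / 442,200 = 29.3545 ‰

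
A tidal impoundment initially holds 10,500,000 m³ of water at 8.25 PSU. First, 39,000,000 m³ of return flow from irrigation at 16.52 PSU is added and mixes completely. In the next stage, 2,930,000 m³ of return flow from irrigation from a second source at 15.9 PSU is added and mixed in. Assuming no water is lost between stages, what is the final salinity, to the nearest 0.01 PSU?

Mass of salt is conserved:
Initial salt = 10,500,000×8.25 = 86,625,000
After stage 1: salt = 86,625,000 + 39,000,000×16.52 = 730,905,000; volume = 49,500,000 m³; S = 14.766 PSU
After stage 2: salt = 730,905,000 + 2,930,000×15.9 = 777,492,000; volume = 52,430,000 m³
S = 777,492,000 / 52,430,000 = 14.8291 PSU

14.83 PSU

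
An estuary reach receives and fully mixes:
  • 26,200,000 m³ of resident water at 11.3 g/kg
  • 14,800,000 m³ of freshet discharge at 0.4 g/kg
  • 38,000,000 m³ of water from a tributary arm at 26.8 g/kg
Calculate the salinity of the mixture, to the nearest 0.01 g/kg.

Weighted by volume,
salt = 26,200,000×11.3 + 14,800,000×0.4 + 38,000,000×26.8 = 296,060,000 + 5,920,000 + 1,018,400,000 = 1,320,380,000
volume = 26,200,000 + 14,800,000 + 38,000,000 = 79,000,000 m³
S = 1,320,380,000 / 79,000,000 = 16.7137 g/kg

16.71 g/kg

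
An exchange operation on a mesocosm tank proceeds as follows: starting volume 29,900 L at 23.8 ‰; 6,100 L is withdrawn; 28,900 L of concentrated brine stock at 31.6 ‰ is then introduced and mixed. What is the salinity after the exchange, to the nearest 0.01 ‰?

Remaining after removal: 23,800 L at 23.8 ‰ (salt = 566,440)
After addition: salt = 566,440 + 28,900×31.6 = 1,479,680; volume = 52,700 L
S = 1,479,680 / 52,700 = 28.0774 ‰

28.08 ‰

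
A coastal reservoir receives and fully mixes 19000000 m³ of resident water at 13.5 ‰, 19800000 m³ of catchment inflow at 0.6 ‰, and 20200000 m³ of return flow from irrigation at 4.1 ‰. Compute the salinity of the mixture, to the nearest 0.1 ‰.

6.0 ‰

Salt balance:
salt = 19,000,000×13.5 + 19,800,000×0.6 + 20,200,000×4.1 = 256,500,000 + 11,880,000 + 82,820,000 = 351,200,000
volume = 19,000,000 + 19,800,000 + 20,200,000 = 59,000,000 m³
S = 351,200,000 / 59,000,000 = 5.953 ‰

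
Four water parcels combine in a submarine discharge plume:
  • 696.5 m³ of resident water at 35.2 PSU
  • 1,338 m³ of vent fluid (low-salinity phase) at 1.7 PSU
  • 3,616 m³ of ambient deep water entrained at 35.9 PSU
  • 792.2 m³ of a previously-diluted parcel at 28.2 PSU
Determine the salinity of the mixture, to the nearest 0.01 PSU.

By conservation of dissolved salt,
salt = 696.5×35.2 + 1,338×1.7 + 3,616×35.9 + 792.2×28.2 = 24,516.8 + 2,274.6 + 129,814.4 + 22,340.04 = 178,945.84
volume = 696.5 + 1,338 + 3,616 + 792.2 = 6,442.7 m³
S = 178,945.84 / 6,442.7 = 27.775 PSU

27.77 PSU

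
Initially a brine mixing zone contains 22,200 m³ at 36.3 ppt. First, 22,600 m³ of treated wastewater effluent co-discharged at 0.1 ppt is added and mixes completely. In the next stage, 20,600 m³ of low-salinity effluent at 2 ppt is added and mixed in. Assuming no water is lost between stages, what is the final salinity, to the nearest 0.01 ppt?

12.99 ppt

By conservation of dissolved salt,
Initial salt = 22,200×36.3 = 805,860
After stage 1: salt = 805,860 + 22,600×0.1 = 808,120; volume = 44,800 m³; S = 18.038 ppt
After stage 2: salt = 808,120 + 20,600×2 = 849,320; volume = 65,400 m³
S = 849,320 / 65,400 = 12.9865 ppt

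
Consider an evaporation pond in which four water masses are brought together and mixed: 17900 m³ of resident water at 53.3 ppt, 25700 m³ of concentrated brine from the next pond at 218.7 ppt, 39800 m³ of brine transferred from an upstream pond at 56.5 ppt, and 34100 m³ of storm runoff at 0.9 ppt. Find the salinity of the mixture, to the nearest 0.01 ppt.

Mass of salt is conserved:
salt = 17,900×53.3 + 25,700×218.7 + 39,800×56.5 + 34,100×0.9 = 954,070 + 5,620,590 + 2,248,700 + 30,690 = 8,854,050
volume = 17,900 + 25,700 + 39,800 + 34,100 = 117,500 m³
S = 8,854,050 / 117,500 = 75.3536 ppt

75.35 ppt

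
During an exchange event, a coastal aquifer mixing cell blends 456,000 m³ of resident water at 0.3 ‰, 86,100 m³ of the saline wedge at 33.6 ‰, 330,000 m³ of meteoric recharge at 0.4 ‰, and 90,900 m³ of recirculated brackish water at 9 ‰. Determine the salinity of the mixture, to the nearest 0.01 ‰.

4.13 ‰

Salt balance:
salt = 456,000×0.3 + 86,100×33.6 + 330,000×0.4 + 90,900×9 = 136,800 + 2,892,960 + 132,000 + 818,100 = 3,979,860
volume = 456,000 + 86,100 + 330,000 + 90,900 = 963,000 m³
S = 3,979,860 / 963,000 = 4.1328 ‰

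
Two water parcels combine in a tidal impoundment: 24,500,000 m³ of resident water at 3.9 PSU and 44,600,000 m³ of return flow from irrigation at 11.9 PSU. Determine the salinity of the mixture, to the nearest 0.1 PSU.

9.1 PSU

Mass of salt is conserved:
salt = 24,500,000×3.9 + 44,600,000×11.9 = 95,550,000 + 530,740,000 = 626,290,000
volume = 24,500,000 + 44,600,000 = 69,100,000 m³
S = 626,290,000 / 69,100,000 = 9.064 PSU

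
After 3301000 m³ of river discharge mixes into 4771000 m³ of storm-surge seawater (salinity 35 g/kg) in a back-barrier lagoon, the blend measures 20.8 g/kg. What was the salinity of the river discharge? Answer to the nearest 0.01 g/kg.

0.28 g/kg

Salt balance: 4,771,000×35 + 3,301,000×S = 8,072,000×20.8
166,985,000 + 3,301,000·S = 167,897,600
S = (167,897,600 − 166,985,000) / 3,301,000 = 0.2765 g/kg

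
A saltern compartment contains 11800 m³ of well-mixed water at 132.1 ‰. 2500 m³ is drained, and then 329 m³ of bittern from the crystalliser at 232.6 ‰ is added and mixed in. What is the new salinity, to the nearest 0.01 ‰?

Remaining after removal: 9,300 m³ at 132.1 ‰ (salt = 1,228,530)
After addition: salt = 1,228,530 + 329×232.6 = 1,305,055.4; volume = 9,629 m³
S = 1,305,055.4 / 9,629 = 135.5338 ‰

135.53 ‰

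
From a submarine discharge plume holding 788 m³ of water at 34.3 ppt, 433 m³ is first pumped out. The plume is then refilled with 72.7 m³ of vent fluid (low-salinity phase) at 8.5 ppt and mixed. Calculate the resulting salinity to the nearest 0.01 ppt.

Remaining after removal: 355 m³ at 34.3 ppt (salt = 12,176.5)
After addition: salt = 12,176.5 + 72.7×8.5 = 12,794.45; volume = 427.7 m³
S = 12,794.45 / 427.7 = 29.9145 ppt

29.91 ppt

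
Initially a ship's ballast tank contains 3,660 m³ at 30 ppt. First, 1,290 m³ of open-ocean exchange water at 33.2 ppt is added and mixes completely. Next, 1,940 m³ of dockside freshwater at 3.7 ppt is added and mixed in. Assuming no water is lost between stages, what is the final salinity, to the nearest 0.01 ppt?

Mass of salt is conserved:
Initial salt = 3,660×30 = 109,800
After stage 1: salt = 109,800 + 1,290×33.2 = 152,628; volume = 4,950 m³; S = 30.834 ppt
After stage 2: salt = 152,628 + 1,940×3.7 = 159,806; volume = 6,890 m³
S = 159,806 / 6,890 = 23.1939 ppt

23.19 ppt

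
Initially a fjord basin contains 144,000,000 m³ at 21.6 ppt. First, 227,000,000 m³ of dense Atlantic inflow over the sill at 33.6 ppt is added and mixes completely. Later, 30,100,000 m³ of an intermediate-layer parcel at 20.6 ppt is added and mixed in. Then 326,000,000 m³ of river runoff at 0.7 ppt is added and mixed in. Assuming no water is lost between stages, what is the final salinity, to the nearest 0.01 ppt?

15.93 ppt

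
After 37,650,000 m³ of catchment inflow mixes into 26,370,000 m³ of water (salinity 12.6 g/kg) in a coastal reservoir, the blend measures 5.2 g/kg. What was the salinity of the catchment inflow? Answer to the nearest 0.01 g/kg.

Salt balance: 26,370,000×12.6 + 37,650,000×S = 64,020,000×5.2
332,262,000 + 37,650,000·S = 332,904,000
S = (332,904,000 − 332,262,000) / 37,650,000 = 0.0171 g/kg

0.02 g/kg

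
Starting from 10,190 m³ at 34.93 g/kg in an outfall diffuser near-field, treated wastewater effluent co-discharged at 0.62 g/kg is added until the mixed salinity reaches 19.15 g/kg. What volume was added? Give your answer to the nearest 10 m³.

Salt balance: 10,190×34.93 + V×0.62 = (10,190+V)×19.15
355,936.7 + 0.62V = 195,138.5 + 19.15V
160,798.2 = 18.53V
V = 8,677.72 m³

8680 m³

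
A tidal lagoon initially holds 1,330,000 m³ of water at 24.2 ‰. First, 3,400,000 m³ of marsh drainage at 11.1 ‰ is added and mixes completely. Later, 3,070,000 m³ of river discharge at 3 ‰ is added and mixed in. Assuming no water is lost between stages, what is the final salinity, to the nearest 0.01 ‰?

10.15 ‰

Total salt / total volume:
Initial salt = 1,330,000×24.2 = 32,186,000
After stage 1: salt = 32,186,000 + 3,400,000×11.1 = 69,926,000; volume = 4,730,000 m³; S = 14.784 ‰
After stage 2: salt = 69,926,000 + 3,070,000×3 = 79,136,000; volume = 7,800,000 m³
S = 79,136,000 / 7,800,000 = 10.1456 ‰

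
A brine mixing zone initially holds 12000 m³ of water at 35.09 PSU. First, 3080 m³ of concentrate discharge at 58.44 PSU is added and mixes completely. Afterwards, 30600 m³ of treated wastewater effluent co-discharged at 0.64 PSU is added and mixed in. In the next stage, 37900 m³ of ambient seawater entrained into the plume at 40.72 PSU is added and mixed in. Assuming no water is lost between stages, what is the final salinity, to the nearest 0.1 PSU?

25.9 PSU

Conserving salt mass:
Initial salt = 12,000×35.09 = 421,080
After stage 1: salt = 421,080 + 3,080×58.44 = 601,075.2; volume = 15,080 m³; S = 39.859 PSU
After stage 2: salt = 601,075.2 + 30,600×0.64 = 620,659.2; volume = 45,680 m³; S = 13.587 PSU
After stage 3: salt = 620,659.2 + 37,900×40.72 = 2,163,947.2; volume = 83,580 m³
S = 2,163,947.2 / 83,580 = 25.8907 PSU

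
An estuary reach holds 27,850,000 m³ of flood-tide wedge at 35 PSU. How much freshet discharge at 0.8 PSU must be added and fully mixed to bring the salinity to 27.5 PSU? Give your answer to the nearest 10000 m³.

Salt balance: 27,850,000×35 + V×0.8 = (27,850,000+V)×27.5
974,750,000 + 0.8V = 765,875,000 + 27.5V
208,875,000 = 26.7V
V = 7,823,033.71 m³

7820000 m³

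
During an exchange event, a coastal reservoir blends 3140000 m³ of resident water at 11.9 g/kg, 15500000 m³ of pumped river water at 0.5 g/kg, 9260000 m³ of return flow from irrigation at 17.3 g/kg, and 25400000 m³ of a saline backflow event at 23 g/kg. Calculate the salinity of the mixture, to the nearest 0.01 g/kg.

Total salt / total volume:
salt = 3,140,000×11.9 + 15,500,000×0.5 + 9,260,000×17.3 + 25,400,000×23 = 37,366,000 + 7,750,000 + 160,198,000 + 584,200,000 = 789,514,000
volume = 3,140,000 + 15,500,000 + 9,260,000 + 25,400,000 = 53,300,000 m³
S = 789,514,000 / 53,300,000 = 14.8126 g/kg

14.81 g/kg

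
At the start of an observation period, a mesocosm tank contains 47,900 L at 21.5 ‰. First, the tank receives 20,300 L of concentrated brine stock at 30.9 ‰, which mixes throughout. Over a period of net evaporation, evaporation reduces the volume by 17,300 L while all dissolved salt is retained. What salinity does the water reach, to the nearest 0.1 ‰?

After mixing: salt = 47,900×21.5 + 20,300×30.9 = 1,657,120; volume = 68,200 L
After evaporation: salt unchanged = 1,657,120; volume = 68,200 − 17,300 = 50,900 L
S = 1,657,120 / 50,900 = 32.5564 ‰

32.6 ‰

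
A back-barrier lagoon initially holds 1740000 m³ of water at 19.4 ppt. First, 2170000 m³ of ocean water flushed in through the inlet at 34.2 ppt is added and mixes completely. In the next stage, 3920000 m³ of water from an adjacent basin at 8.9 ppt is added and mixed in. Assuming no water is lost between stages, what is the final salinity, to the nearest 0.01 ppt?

Conserving salt mass:
Initial salt = 1,740,000×19.4 = 33,756,000
After stage 1: salt = 33,756,000 + 2,170,000×34.2 = 107,970,000; volume = 3,910,000 m³; S = 27.614 ppt
After stage 2: salt = 107,970,000 + 3,920,000×8.9 = 142,858,000; volume = 7,830,000 m³
S = 142,858,000 / 7,830,000 = 18.245 ppt

18.24 ppt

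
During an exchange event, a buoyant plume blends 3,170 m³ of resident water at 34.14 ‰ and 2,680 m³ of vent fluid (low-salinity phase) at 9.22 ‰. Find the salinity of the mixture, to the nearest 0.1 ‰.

22.7 ‰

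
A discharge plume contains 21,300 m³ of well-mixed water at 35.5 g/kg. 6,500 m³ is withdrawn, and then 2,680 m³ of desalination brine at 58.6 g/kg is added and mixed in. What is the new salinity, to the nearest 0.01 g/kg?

Remaining after removal: 14,800 m³ at 35.5 g/kg (salt = 525,400)
After addition: salt = 525,400 + 2,680×58.6 = 682,448; volume = 17,480 m³
S = 682,448 / 17,480 = 39.0416 g/kg

39.04 g/kg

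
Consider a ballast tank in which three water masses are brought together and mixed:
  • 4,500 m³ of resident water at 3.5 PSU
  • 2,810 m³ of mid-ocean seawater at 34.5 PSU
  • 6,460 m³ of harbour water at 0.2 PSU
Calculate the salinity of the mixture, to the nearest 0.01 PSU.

8.28 PSU

Weighted by volume,
salt = 4,500×3.5 + 2,810×34.5 + 6,460×0.2 = 15,750 + 96,945 + 1,292 = 113,987
volume = 4,500 + 2,810 + 6,460 = 13,770 m³
S = 113,987 / 13,770 = 8.2779 PSU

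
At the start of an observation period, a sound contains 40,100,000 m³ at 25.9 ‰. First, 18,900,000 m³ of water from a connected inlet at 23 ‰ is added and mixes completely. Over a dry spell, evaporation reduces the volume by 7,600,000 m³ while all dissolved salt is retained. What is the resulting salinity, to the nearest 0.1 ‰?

28.7 ‰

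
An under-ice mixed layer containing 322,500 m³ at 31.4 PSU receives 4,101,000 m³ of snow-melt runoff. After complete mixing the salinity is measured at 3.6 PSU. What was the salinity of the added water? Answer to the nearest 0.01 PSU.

Salt balance: 322,500×31.4 + 4,101,000×S = 4,423,500×3.6
10,126,500 + 4,101,000·S = 15,924,600
S = (15,924,600 − 10,126,500) / 4,101,000 = 1.4138 PSU

1.41 PSU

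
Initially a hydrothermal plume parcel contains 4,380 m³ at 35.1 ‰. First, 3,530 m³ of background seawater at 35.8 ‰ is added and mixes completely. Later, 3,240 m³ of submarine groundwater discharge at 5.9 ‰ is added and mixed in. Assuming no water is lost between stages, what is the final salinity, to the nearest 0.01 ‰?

26.84 ‰

By conservation of dissolved salt,
Initial salt = 4,380×35.1 = 153,738
After stage 1: salt = 153,738 + 3,530×35.8 = 280,112; volume = 7,910 m³; S = 35.412 ‰
After stage 2: salt = 280,112 + 3,240×5.9 = 299,228; volume = 11,150 m³
S = 299,228 / 11,150 = 26.8366 ‰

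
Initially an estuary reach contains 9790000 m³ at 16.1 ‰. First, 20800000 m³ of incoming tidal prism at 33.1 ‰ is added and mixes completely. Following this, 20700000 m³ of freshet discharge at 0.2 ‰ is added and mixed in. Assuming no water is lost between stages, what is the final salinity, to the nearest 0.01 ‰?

Mass of salt is conserved:
Initial salt = 9,790,000×16.1 = 157,619,000
After stage 1: salt = 157,619,000 + 20,800,000×33.1 = 846,099,000; volume = 30,590,000 m³; S = 27.659 ‰
After stage 2: salt = 846,099,000 + 20,700,000×0.2 = 850,239,000; volume = 51,290,000 m³
S = 850,239,000 / 51,290,000 = 16.5771 ‰

16.58 ‰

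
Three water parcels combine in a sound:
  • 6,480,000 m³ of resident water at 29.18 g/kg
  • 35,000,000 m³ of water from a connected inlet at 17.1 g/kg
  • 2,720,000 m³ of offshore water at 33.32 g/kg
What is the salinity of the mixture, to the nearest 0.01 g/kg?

Total salt / total volume:
salt = 6,480,000×29.18 + 35,000,000×17.1 + 2,720,000×33.32 = 189,086,400 + 598,500,000 + 90,630,400 = 878,216,800
volume = 6,480,000 + 35,000,000 + 2,720,000 = 44,200,000 m³
S = 878,216,800 / 44,200,000 = 19.8692 g/kg

19.87 g/kg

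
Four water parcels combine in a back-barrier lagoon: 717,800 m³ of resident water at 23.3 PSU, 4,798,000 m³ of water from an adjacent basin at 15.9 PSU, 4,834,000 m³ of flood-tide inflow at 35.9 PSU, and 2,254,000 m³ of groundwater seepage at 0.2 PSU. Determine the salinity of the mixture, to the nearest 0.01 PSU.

Total salt / total volume:
salt = 717,800×23.3 + 4,798,000×15.9 + 4,834,000×35.9 + 2,254,000×0.2 = 16,724,740 + 76,288,200 + 173,540,600 + 450,800 = 267,004,340
volume = 717,800 + 4,798,000 + 4,834,000 + 2,254,000 = 12,603,800 m³
S = 267,004,340 / 12,603,800 = 21.1844 PSU

21.18 PSU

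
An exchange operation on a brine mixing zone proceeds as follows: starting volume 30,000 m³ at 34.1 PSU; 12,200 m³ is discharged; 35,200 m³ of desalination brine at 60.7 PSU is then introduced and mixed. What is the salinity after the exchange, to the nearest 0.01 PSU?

51.77 PSU

Remaining after removal: 17,800 m³ at 34.1 PSU (salt = 606,980)
After addition: salt = 606,980 + 35,200×60.7 = 2,743,620; volume = 53,000 m³
S = 2,743,620 / 53,000 = 51.7664 PSU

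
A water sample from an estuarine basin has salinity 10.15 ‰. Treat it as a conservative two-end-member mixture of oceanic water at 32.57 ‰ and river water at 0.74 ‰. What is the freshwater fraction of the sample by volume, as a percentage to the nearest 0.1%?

Let f be the freshwater fraction. Salt balance per unit volume:
f×0.74 + (1−f)×32.57 = 10.15
f = (32.57 − 10.15) / (32.57 − 0.74) = 22.42/31.83 = 0.7044

70.4%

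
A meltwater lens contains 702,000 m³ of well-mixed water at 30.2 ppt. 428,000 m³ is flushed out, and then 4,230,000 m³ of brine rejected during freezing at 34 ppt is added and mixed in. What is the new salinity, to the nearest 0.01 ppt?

Remaining after removal: 274,000 m³ at 30.2 ppt (salt = 8,274,800)
After addition: salt = 8,274,800 + 4,230,000×34 = 152,094,800; volume = 4,504,000 m³
S = 152,094,800 / 4,504,000 = 33.7688 ppt

33.77 ppt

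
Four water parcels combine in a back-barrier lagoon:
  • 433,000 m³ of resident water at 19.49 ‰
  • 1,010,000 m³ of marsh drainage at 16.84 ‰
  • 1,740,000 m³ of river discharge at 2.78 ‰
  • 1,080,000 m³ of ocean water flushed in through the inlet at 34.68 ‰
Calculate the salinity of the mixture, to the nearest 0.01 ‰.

Total salt / total volume:
salt = 433,000×19.49 + 1,010,000×16.84 + 1,740,000×2.78 + 1,080,000×34.68 = 8,439,170 + 17,008,400 + 4,837,200 + 37,454,400 = 67,739,170
volume = 433,000 + 1,010,000 + 1,740,000 + 1,080,000 = 4,263,000 m³
S = 67,739,170 / 4,263,000 = 15.89 ‰

15.89 ‰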